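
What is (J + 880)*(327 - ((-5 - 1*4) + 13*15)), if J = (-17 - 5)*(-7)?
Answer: 145794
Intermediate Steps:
J = 154 (J = -22*(-7) = 154)
(J + 880)*(327 - ((-5 - 1*4) + 13*15)) = (154 + 880)*(327 - ((-5 - 1*4) + 13*15)) = 1034*(327 - ((-5 - 4) + 195)) = 1034*(327 - (-9 + 195)) = 1034*(327 - 1*186) = 1034*(327 - 186) = 1034*141 = 145794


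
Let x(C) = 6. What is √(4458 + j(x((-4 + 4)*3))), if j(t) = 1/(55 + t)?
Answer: √16588279/61 ≈ 66.768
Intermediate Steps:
√(4458 + j(x((-4 + 4)*3))) = √(4458 + 1/(55 + 6)) = √(4458 + 1/61) = √(271939/61) = √16588279/61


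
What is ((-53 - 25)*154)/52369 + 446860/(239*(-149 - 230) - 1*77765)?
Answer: -12711891746/4408055837 ≈ -2.8838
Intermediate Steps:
((-53 - 25)*154)/52369 + 446860/(239*(-149 - 230) - 1*77765) = -78*154*(1/52369) + 446860/(239*(-379) - 77765) = -12012*1/52369 + 446860/(-90581 - 77765) = -12012/52369 + 446860/(-168346) = -12012/52369 + 446860*(-1/168346) = -12012/52369 - 223430/84173 = -12711891746/4408055837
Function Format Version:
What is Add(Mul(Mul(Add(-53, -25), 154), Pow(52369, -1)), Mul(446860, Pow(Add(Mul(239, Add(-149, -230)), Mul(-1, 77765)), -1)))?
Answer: Rational(-12711891746, 4408055837) ≈ -2.8838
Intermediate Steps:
Add(Mul(Mul(Add(-53, -25), 154), Pow(52369, -1)), Mul(446860, Pow(Add(Mul(239, Add(-149, -230)), Mul(-1, 77765)), -1))) = Add(Mul(Mul(-78, 154), Rational(1, 52369)), Mul(446860, Pow(Add(Mul(239, -379), -77765), -1))) = Add(Mul(-12012, Rational(1, 52369)), Mul(446860, Pow(Add(-90581, -77765), -1))) = Add(Rational(-12012, 52369), Mul(446860, Pow(-168346, -1))) = Add(Rational(-12012, 52369), Mul(446860, Rational(-1, 168346))) = Add(Rational(-12012, 52369), Rational(-223430, 84173)) = Rational(-12711891746, 4408055837)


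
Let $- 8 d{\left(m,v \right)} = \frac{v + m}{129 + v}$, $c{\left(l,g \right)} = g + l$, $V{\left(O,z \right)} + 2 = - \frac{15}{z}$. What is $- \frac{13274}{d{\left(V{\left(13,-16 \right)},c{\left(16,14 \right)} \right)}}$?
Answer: $\frac{270152448}{463} \approx 5.8348 \cdot 10^{5}$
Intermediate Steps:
$V{\left(O,z \right)} = -2 - \frac{15}{z}$
$d{\left(m,v \right)} = - \frac{m + v}{8 \left(129 + v\right)}$ ($d{\left(m,v \right)} = - \frac{\left(v + m\right) \frac{1}{129 + v}}{8} = - \frac{\left(m + v\right) \frac{1}{129 + v}}{8} = - \frac{\frac{1}{129 + v} \left(m + v\right)}{8} = - \frac{m + v}{8 \left(129 + v\right)}$)
$- \frac{13274}{d{\left(V{\left(13,-16 \right)},c{\left(16,14 \right)} \right)}} = - \frac{13274}{\frac{1}{8} \frac{1}{129 + \left(14 + 16\right)} \left(- (-2 - \frac{15}{-16}) - \left(14 + 16\right)\right)} = - \frac{13274}{\frac{1}{8} \frac{1}{129 + 30} \left(- (-2 - - \frac{15}{16}) - 30\right)} = - \frac{13274}{\frac{1}{8} \cdot \frac{1}{159} \left(- (-2 + \frac{15}{16}) - 30\right)} = - \frac{13274}{\frac{1}{8} \cdot \frac{1}{159} \left(\left(-1\right) \left(- \frac{17}{16}\right) - 30\right)} = - \frac{13274}{\frac{1}{8} \cdot \frac{1}{159} \left(\frac{17}{16} - 30\right)} = - \frac{13274}{\frac{1}{8} \cdot \frac{1}{159} \left(- \frac{463}{16}\right)} = - \frac{13274}{- \frac{463}{20352}} = \left(-13274\right) \left(- \frac{20352}{463}\right) = \frac{270152448}{463}$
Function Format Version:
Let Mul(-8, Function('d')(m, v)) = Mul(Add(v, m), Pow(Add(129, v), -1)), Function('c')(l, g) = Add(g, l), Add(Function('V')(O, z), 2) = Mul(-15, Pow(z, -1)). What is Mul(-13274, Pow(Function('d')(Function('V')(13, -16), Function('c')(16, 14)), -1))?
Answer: Rational(270152448, 463) ≈ 5.8348e+5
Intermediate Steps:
Function('V')(O, z) = Add(-2, Mul(-15, Pow(z, -1)))
Function('d')(m, v) = Mul(Rational(-1, 8), Pow(Add(129, v), -1), Add(m, v)) (Function('d')(m, v) = Mul(Rational(-1, 8), Mul(Add(v, m), Pow(Add(129, v), -1))) = Mul(Rational(-1, 8), Mul(Add(m, v), Pow(Add(129, v), -1))) = Mul(Rational(-1, 8), Mul(Pow(Add(129, v), -1), Add(m, v))) = Mul(Rational(-1, 8), Pow(Add(129, v), -1), Add(m, v)))
Mul(-13274, Pow(Function('d')(Function('V')(13, -16), Function('c')(16, 14)), -1)) = Mul(-13274, Pow(Mul(Rational(1, 8), Pow(Add(129, Add(14, 16)), -1), Add(Mul(-1, Add(-2, Mul(-15, Pow(-16, -1)))), Mul(-1, Add(14, 16)))), -1)) = Mul(-13274, Pow(Mul(Rational(1, 8), Pow(Add(129, 30), -1), Add(Mul(-1, Add(-2, Mul(-15, Rational(-1, 16)))), Mul(-1, 30))), -1)) = Mul(-13274, Pow(Mul(Rational(1, 8), Pow(159, -1), Add(Mul(-1, Add(-2, Rational(15, 16))), -30)), -1)) = Mul(-13274, Pow(Mul(Rational(1, 8), Rational(1, 159), Add(Mul(-1, Rational(-17, 16)), -30)), -1)) = Mul(-13274, Pow(Mul(Rational(1, 8), Rational(1, 159), Add(Rational(17, 16), -30)), -1)) = Mul(-13274, Pow(Mul(Rational(1, 8), Rational(1, 159), Rational(-463, 16)), -1)) = Mul(-13274, Pow(Rational(-463, 20352), -1)) = Mul(-13274, Rational(-20352, 463)) = Rational(270152448, 463)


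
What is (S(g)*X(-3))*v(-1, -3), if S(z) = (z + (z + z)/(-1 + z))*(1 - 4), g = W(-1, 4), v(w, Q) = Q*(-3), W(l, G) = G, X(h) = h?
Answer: 540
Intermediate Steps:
v(w, Q) = -3*Q
g = 4
S(z) = -3*z - 6*z/(-1 + z) (S(z) = (z + (2*z)/(-1 + z))*(-3) = (z + 2*z/(-1 + z))*(-3) = -3*z - 6*z/(-1 + z))
(S(g)*X(-3))*v(-1, -3) = (-3*4*(1 + 4)/(-1 + 4)*(-3))*(-3*(-3)) = (-3*4*5/3*(-3))*9 = (-3*4*1/3*5*(-3))*9 = -20*(-3)*9 = 60*9 = 540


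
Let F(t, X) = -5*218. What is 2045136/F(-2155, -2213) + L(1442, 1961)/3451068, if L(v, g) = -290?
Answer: -1764475930337/940416030 ≈ -1876.3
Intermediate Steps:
F(t, X) = -1090
2045136/F(-2155, -2213) + L(1442, 1961)/3451068 = 2045136/(-1090) - 290/3451068 = 2045136*(-1/1090) - 290*1/3451068 = -1022568/545 - 145/1725534 = -1764475930337/940416030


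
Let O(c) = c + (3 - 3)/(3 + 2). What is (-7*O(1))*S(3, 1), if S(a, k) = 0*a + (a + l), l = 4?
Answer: -49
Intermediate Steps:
O(c) = c (O(c) = c + 0/5 = c + 0*(⅕) = c + 0 = c)
S(a, k) = 4 + a (S(a, k) = 0*a + (a + 4) = 0 + (4 + a) = 4 + a)
(-7*O(1))*S(3, 1) = (-7*1)*(4 + 3) = -7*7 = -49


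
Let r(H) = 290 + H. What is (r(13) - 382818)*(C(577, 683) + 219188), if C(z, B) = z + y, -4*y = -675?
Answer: -336511833525/4 ≈ -8.4128e+10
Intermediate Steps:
y = 675/4 (y = -¼*(-675) = 675/4 ≈ 168.75)
C(z, B) = 675/4 + z (C(z, B) = z + 675/4 = 675/4 + z)
(r(13) - 382818)*(C(577, 683) + 219188) = ((290 + 13) - 382818)*((675/4 + 577) + 219188) = (303 - 382818)*(2983/4 + 219188) = -382515*879735/4 = -336511833525/4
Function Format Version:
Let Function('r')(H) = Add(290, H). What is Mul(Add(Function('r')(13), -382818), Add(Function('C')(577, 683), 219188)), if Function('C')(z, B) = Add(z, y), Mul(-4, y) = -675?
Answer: Rational(-336511833525, 4) ≈ -8.4128e+10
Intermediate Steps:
y = Rational(675, 4) (y = Mul(Rational(-1, 4), -675) = Rational(675, 4) ≈ 168.75)
Function('C')(z, B) = Add(Rational(675, 4), z) (Function('C')(z, B) = Add(z, Rational(675, 4)) = Add(Rational(675, 4), z))
Mul(Add(Function('r')(13), -382818), Add(Function('C')(577, 683), 219188)) = Mul(Add(Add(290, 13), -382818), Add(Add(Rational(675, 4), 577), 219188)) = Mul(Add(303, -382818), Add(Rational(2983, 4), 219188)) = Mul(-382515, Rational(879735, 4)) = Rational(-336511833525, 4)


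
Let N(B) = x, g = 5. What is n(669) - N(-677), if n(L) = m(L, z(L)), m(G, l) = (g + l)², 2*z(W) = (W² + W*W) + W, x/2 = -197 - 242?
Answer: 802459435113/4 ≈ 2.0061e+11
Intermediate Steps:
x = -878 (x = 2*(-197 - 242) = 2*(-439) = -878)
z(W) = W² + W/2 (z(W) = ((W² + W*W) + W)/2 = ((W² + W²) + W)/2 = (2*W² + W)/2 = (W + 2*W²)/2 = W² + W/2)
N(B) = -878
m(G, l) = (5 + l)²
n(L) = (5 + L*(½ + L))²
n(669) - N(-677) = (10 + 669*(1 + 2*669))²/4 - 1*(-878) = (10 + 669*(1 + 1338))²/4 + 878 = (10 + 669*1339)²/4 + 878 = (10 + 895791)²/4 + 878 = (¼)*895801² + 878 = (¼)*802459431601 + 878 = 802459431601/4 + 878 = 802459435113/4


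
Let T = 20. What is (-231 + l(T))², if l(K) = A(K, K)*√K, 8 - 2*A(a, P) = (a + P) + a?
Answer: 66881 + 24024*√5 ≈ 1.2060e+5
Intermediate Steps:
A(a, P) = 4 - a - P/2 (A(a, P) = 4 - ((a + P) + a)/2 = 4 - ((P + a) + a)/2 = 4 - (P + 2*a)/2 = 4 + (-a - P/2) = 4 - a - P/2)
l(K) = √K*(4 - 3*K/2) (l(K) = (4 - K - K/2)*√K = (4 - 3*K/2)*√K = √K*(4 - 3*K/2))
(-231 + l(T))² = (-231 + √20*(8 - 3*20)/2)² = (-231 + (2*√5)*(8 - 60)/2)² = (-231 + (½)*(2*√5)*(-52))² = (-231 - 52*√5)²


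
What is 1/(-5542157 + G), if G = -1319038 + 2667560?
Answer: -1/4193635 ≈ -2.3846e-7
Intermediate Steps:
G = 1348522
1/(-5542157 + G) = 1/(-5542157 + 1348522) = 1/(-4193635) = -1/4193635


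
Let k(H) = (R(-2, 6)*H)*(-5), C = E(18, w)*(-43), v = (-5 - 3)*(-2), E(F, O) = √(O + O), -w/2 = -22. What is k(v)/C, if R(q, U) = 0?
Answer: 0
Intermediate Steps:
w = 44 (w = -2*(-22) = 44)
E(F, O) = √2*√O (E(F, O) = √(2*O) = √2*√O)
v = 16 (v = -8*(-2) = 16)
C = -86*√22 (C = (√2*√44)*(-43) = (√2*(2*√11))*(-43) = (2*√22)*(-43) = -86*√22 ≈ -403.38)
k(H) = 0 (k(H) = (0*H)*(-5) = 0*(-5) = 0)
k(v)/C = 0/((-86*√22)) = 0*(-√22/1892) = 0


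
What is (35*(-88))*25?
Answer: -77000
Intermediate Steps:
(35*(-88))*25 = -3080*25 = -77000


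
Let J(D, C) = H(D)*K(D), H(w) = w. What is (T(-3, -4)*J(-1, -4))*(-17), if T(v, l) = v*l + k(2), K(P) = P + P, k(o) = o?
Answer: -476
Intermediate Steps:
K(P) = 2*P
T(v, l) = 2 + l*v (T(v, l) = v*l + 2 = l*v + 2 = 2 + l*v)
J(D, C) = 2*D² (J(D, C) = D*(2*D) = 2*D²)
(T(-3, -4)*J(-1, -4))*(-17) = ((2 - 4*(-3))*(2*(-1)²))*(-17) = ((2 + 12)*(2*1))*(-17) = (14*2)*(-17) = 28*(-17) = -476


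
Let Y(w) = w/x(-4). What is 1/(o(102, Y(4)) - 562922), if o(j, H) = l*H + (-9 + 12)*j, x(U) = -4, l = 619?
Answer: -1/563235 ≈ -1.7755e-6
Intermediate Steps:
Y(w) = -w/4 (Y(w) = w/(-4) = w*(-¼) = -w/4)
o(j, H) = 3*j + 619*H (o(j, H) = 619*H + (-9 + 12)*j = 619*H + 3*j = 3*j + 619*H)
1/(o(102, Y(4)) - 562922) = 1/((3*102 + 619*(-¼*4)) - 562922) = 1/((306 + 619*(-1)) - 562922) = 1/((306 - 619) - 562922) = 1/(-313 - 562922) = 1/(-563235) = -1/563235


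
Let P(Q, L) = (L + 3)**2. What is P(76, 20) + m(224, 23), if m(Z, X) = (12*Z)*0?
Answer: 529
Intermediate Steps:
P(Q, L) = (3 + L)**2
m(Z, X) = 0
P(76, 20) + m(224, 23) = (3 + 20)**2 + 0 = 23**2 + 0 = 529 + 0 = 529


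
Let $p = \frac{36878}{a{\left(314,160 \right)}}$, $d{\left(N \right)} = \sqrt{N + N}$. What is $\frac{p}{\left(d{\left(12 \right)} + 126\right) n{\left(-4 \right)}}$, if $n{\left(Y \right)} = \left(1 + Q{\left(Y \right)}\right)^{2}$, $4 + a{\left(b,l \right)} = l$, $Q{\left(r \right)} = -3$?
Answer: $\frac{129073}{274768} - \frac{18439 \sqrt{6}}{2472912} \approx 0.45149$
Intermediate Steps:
$a{\left(b,l \right)} = -4 + l$
$d{\left(N \right)} = \sqrt{2} \sqrt{N}$ ($d{\left(N \right)} = \sqrt{2 N} = \sqrt{2} \sqrt{N}$)
$p = \frac{18439}{78}$ ($p = \frac{36878}{-4 + 160} = \frac{36878}{156} = 36878 \cdot \frac{1}{156} = \frac{18439}{78} \approx 236.4$)
$n{\left(Y \right)} = 4$ ($n{\left(Y \right)} = \left(1 - 3\right)^{2} = \left(-2\right)^{2} = 4$)
$\frac{p}{\left(d{\left(12 \right)} + 126\right) n{\left(-4 \right)}} = \frac{18439}{78 \left(\sqrt{2} \sqrt{12} + 126\right) 4} = \frac{18439}{78 \left(\sqrt{2} \cdot 2 \sqrt{3} + 126\right) 4} = \frac{18439}{78 \left(2 \sqrt{6} + 126\right) 4} = \frac{18439}{78 \left(126 + 2 \sqrt{6}\right) 4} = \frac{18439}{78 \left(504 + 8 \sqrt{6}\right)}$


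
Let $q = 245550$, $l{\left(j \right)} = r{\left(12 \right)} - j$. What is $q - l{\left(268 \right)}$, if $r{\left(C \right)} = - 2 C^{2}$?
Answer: $246106$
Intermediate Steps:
$l{\left(j \right)} = -288 - j$ ($l{\left(j \right)} = - 2 \cdot 12^{2} - j = \left(-2\right) 144 - j = -288 - j$)
$q - l{\left(268 \right)} = 245550 - \left(-288 - 268\right) = 245550 - -556 = 245550 + 556 = 246106$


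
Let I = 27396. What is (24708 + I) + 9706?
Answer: 61810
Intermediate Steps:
(24708 + I) + 9706 = (24708 + 27396) + 9706 = 52104 + 9706 = 61810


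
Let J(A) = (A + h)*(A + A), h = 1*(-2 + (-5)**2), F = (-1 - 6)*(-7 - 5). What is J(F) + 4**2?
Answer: 17992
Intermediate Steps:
F = 84 (F = -7*(-12) = 84)
h = 23 (h = 1*(-2 + 25) = 1*23 = 23)
J(A) = 2*A*(23 + A) (J(A) = (A + 23)*(A + A) = (23 + A)*(2*A) = 2*A*(23 + A))
J(F) + 4**2 = 2*84*(23 + 84) + 4**2 = 2*84*107 + 16 = 17976 + 16 = 17992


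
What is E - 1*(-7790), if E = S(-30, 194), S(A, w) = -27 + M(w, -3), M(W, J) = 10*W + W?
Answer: 9897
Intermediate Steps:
M(W, J) = 11*W
S(A, w) = -27 + 11*w
E = 2107 (E = -27 + 11*194 = -27 + 2134 = 2107)
E - 1*(-7790) = 2107 - 1*(-7790) = 2107 + 7790 = 9897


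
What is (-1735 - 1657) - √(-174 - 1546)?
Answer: -3392 - 2*I*√430 ≈ -3392.0 - 41.473*I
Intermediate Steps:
(-1735 - 1657) - √(-174 - 1546) = -3392 - √(-1720) = -3392 - 2*I*√430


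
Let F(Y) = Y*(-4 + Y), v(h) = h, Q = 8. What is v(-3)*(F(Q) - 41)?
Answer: 27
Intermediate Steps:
v(-3)*(F(Q) - 41) = -3*(8*(-4 + 8) - 41) = -3*(8*4 - 41) = -3*(32 - 41) = -3*(-9) = 27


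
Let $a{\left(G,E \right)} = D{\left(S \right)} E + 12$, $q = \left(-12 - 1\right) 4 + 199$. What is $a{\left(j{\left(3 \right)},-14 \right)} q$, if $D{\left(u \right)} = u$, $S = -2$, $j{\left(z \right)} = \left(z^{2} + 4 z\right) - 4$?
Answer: $5880$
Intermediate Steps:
$j{\left(z \right)} = -4 + z^{2} + 4 z$
$q = 147$ ($q = \left(-13\right) 4 + 199 = -52 + 199 = 147$)
$a{\left(G,E \right)} = 12 - 2 E$ ($a{\left(G,E \right)} = - 2 E + 12 = 12 - 2 E$)
$a{\left(j{\left(3 \right)},-14 \right)} q = \left(12 - -28\right) 147 = \left(12 + 28\right) 147 = 40 \cdot 147 = 5880$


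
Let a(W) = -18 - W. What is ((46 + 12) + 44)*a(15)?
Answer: -3366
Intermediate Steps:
((46 + 12) + 44)*a(15) = ((46 + 12) + 44)*(-18 - 1*15) = (58 + 44)*(-18 - 15) = 102*(-33) = -3366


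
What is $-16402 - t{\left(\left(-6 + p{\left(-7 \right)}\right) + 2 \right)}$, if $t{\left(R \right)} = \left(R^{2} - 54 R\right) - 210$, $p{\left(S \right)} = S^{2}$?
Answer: $-15787$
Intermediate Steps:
$t{\left(R \right)} = -210 + R^{2} - 54 R$
$-16402 - t{\left(\left(-6 + p{\left(-7 \right)}\right) + 2 \right)} = -16402 - \left(-210 + \left(\left(-6 + \left(-7\right)^{2}\right) + 2\right)^{2} - 54 \left(\left(-6 + \left(-7\right)^{2}\right) + 2\right)\right) = -16402 - \left(-210 + \left(\left(-6 + 49\right) + 2\right)^{2} - 54 \left(\left(-6 + 49\right) + 2\right)\right) = -16402 - \left(-210 + \left(43 + 2\right)^{2} - 54 \left(43 + 2\right)\right) = -16402 - \left(-210 + 45^{2} - 2430\right) = -16402 - \left(-210 + 2025 - 2430\right) = -16402 - -615 = -16402 + 615 = -15787$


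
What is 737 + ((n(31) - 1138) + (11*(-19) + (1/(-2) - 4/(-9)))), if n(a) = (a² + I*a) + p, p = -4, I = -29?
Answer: -9937/18 ≈ -552.06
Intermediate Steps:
n(a) = -4 + a² - 29*a (n(a) = (a² - 29*a) - 4 = -4 + a² - 29*a)
737 + ((n(31) - 1138) + (11*(-19) + (1/(-2) - 4/(-9)))) = 737 + (((-4 + 31² - 29*31) - 1138) + (11*(-19) + (1/(-2) - 4/(-9)))) = 737 + (((-4 + 961 - 899) - 1138) + (-209 + (1*(-½) - 4*(-⅑)))) = 737 + ((58 - 1138) + (-209 + (-½ + 4/9))) = 737 + (-1080 + (-209 - 1/18)) = 737 + (-1080 - 3763/18) = 737 - 23203/18 = -9937/18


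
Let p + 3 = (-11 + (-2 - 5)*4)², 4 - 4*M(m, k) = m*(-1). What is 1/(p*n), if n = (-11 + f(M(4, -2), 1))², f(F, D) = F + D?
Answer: 1/97152 ≈ 1.0293e-5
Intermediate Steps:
M(m, k) = 1 + m/4 (M(m, k) = 1 - m*(-1)/4 = 1 - (-1)*m/4 = 1 + m/4)
f(F, D) = D + F
n = 64 (n = (-11 + (1 + (1 + (¼)*4)))² = (-11 + (1 + (1 + 1)))² = (-11 + (1 + 2))² = (-11 + 3)² = (-8)² = 64)
p = 1518 (p = -3 + (-11 + (-2 - 5)*4)² = -3 + (-11 - 7*4)² = -3 + (-11 - 28)² = -3 + (-39)² = -3 + 1521 = 1518)
1/(p*n) = 1/(1518*64) = 1/97152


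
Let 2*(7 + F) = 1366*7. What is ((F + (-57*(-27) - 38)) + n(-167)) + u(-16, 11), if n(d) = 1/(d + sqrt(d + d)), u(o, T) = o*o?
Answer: 1103738/169 - I*sqrt(334)/28223 ≈ 6531.0 - 0.00064754*I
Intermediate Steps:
u(o, T) = o**2
n(d) = 1/(d + sqrt(2)*sqrt(d)) (n(d) = 1/(d + sqrt(2*d)) = 1/(d + sqrt(2)*sqrt(d)))
F = 4774 (F = -7 + (1366*7)/2 = -7 + (1/2)*9562 = -7 + 4781 = 4774)
((F + (-57*(-27) - 38)) + n(-167)) + u(-16, 11) = ((4774 + (-57*(-27) - 38)) + 1/(-167 + sqrt(2)*sqrt(-167))) + (-16)**2 = ((4774 + (1539 - 38)) + 1/(-167 + sqrt(2)*(I*sqrt(167)))) + 256 = ((4774 + 1501) + 1/(-167 + I*sqrt(334))) + 256 = (6275 + 1/(-167 + I*sqrt(334))) + 256 = 6531 + 1/(-167 + I*sqrt(334))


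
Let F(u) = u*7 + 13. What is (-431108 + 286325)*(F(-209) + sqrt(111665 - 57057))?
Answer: 209935350 - 579132*sqrt(3413) ≈ 1.7610e+8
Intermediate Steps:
F(u) = 13 + 7*u (F(u) = 7*u + 13 = 13 + 7*u)
(-431108 + 286325)*(F(-209) + sqrt(111665 - 57057)) = (-431108 + 286325)*((13 + 7*(-209)) + sqrt(111665 - 57057)) = -144783*((13 - 1463) + sqrt(54608)) = -144783*(-1450 + 4*sqrt(3413)) = 209935350 - 579132*sqrt(3413)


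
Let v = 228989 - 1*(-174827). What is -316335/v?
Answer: -316335/403816 ≈ -0.78336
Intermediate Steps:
v = 403816 (v = 228989 + 174827 = 403816)
-316335/v = -316335/403816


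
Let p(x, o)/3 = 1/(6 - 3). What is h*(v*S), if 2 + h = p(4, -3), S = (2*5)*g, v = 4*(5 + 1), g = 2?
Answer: -480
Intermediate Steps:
p(x, o) = 1 (p(x, o) = 3/(6 - 3) = 3/3 = 3*(⅓) = 1)
v = 24 (v = 4*6 = 24)
S = 20 (S = (2*5)*2 = 10*2 = 20)
h = -1 (h = -2 + 1 = -1)
h*(v*S) = -24*20 = -1*480 = -480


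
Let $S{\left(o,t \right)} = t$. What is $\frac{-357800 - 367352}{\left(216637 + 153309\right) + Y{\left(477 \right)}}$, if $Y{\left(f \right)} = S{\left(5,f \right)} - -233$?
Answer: $- \frac{22661}{11583} \approx -1.9564$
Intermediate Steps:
$Y{\left(f \right)} = 233 + f$ ($Y{\left(f \right)} = f - -233 = f + 233 = 233 + f$)
$\frac{-357800 - 367352}{\left(216637 + 153309\right) + Y{\left(477 \right)}} = \frac{-357800 - 367352}{\left(216637 + 153309\right) + \left(233 + 477\right)} = - \frac{725152}{369946 + 710} = - \frac{725152}{370656} = \left(-725152\right) \frac{1}{370656} = - \frac{22661}{11583}$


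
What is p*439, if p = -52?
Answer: -22828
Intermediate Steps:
p*439 = -52*439 = -22828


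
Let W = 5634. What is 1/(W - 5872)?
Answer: -1/238 ≈ -0.0042017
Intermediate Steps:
1/(W - 5872) = 1/(5634 - 5872) = 1/(-238) = -1/238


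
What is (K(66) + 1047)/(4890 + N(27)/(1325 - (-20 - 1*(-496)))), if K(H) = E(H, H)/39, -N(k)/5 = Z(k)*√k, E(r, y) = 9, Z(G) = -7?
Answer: 355448116596/1659750016795 - 8989778*√3/1659750016795 ≈ 0.21415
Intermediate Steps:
N(k) = 35*√k (N(k) = -(-35)*√k = 35*√k)
K(H) = 3/13 (K(H) = 9/39 = 9*(1/39) = 3/13)
(K(66) + 1047)/(4890 + N(27)/(1325 - (-20 - 1*(-496)))) = (3/13 + 1047)/(4890 + (35*√27)/(1325 - (-20 - 1*(-496)))) = 13614/(13*(4890 + (35*(3*√3))/(1325 - (-20 + 496)))) = 13614/(13*(4890 + (105*√3)/(1325 - 1*476))) = 13614/(13*(4890 + (105*√3)/(1325 - 476))) = 13614/(13*(4890 + (105*√3)/849)) = 13614/(13*(4890 + (105*√3)*(1/849))) = 13614/(13*(4890 + 35*√3/283))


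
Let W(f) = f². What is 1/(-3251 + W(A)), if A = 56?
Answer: -1/115 ≈ -0.0086956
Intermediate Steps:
1/(-3251 + W(A)) = 1/(-3251 + 56²) = 1/(-3251 + 3136) = 1/(-115) = -1/115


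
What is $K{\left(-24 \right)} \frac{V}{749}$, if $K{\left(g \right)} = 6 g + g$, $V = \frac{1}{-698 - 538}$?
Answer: $\frac{2}{11021} \approx 0.00018147$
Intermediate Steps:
$V = - \frac{1}{1236}$ ($V = \frac{1}{-1236} = - \frac{1}{1236} \approx -0.00080906$)
$K{\left(g \right)} = 7 g$
$K{\left(-24 \right)} \frac{V}{749} = 7 \left(-24\right) \left(- \frac{1}{1236 \cdot 749}\right) = - 168 \left(\left(- \frac{1}{1236}\right) \frac{1}{749}\right) = \left(-168\right) \left(- \frac{1}{925764}\right) = \frac{2}{11021}$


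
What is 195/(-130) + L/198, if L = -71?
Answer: -184/99 ≈ -1.8586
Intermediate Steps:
195/(-130) + L/198 = 195/(-130) - 71/198 = 195*(-1/130) - 71*1/198 = -3/2 - 71/198 = -184/99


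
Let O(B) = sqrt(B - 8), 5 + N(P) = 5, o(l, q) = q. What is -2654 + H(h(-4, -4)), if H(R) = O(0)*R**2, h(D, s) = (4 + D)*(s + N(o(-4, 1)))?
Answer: -2654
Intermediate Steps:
N(P) = 0 (N(P) = -5 + 5 = 0)
O(B) = sqrt(-8 + B)
h(D, s) = s*(4 + D) (h(D, s) = (4 + D)*(s + 0) = (4 + D)*s = s*(4 + D))
H(R) = 2*I*sqrt(2)*R**2 (H(R) = sqrt(-8 + 0)*R**2 = sqrt(-8)*R**2 = (2*I*sqrt(2))*R**2 = 2*I*sqrt(2)*R**2)
-2654 + H(h(-4, -4)) = -2654 + 2*I*sqrt(2)*(-4*(4 - 4))**2 = -2654 + 2*I*sqrt(2)*(-4*0)**2 = -2654 + 2*I*sqrt(2)*0**2 = -2654 + 2*I*sqrt(2)*0 = -2654 + 0 = -2654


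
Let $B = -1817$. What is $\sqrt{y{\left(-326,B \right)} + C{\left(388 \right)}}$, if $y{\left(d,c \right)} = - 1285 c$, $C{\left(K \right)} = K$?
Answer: $\sqrt{2335233} \approx 1528.1$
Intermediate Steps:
$\sqrt{y{\left(-326,B \right)} + C{\left(388 \right)}} = \sqrt{\left(-1285\right) \left(-1817\right) + 388} = \sqrt{2334845 + 388} = \sqrt{2335233}$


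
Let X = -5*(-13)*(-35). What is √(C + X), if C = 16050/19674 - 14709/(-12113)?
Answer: I*√3585749528134749153/39718527 ≈ 47.676*I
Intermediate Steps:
X = -2275 (X = 65*(-35) = -2275)
C = 80633086/39718527 (C = 16050*(1/19674) - 14709*(-1/12113) = 2675/3279 + 14709/12113 = 80633086/39718527 ≈ 2.0301)
√(C + X) = √(80633086/39718527 - 2275) = √(-90279015839/39718527) = I*√3585749528134749153/39718527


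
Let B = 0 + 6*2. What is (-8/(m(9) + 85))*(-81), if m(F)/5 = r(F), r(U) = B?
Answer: 648/145 ≈ 4.4690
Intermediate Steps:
B = 12 (B = 0 + 12 = 12)
r(U) = 12
m(F) = 60 (m(F) = 5*12 = 60)
(-8/(m(9) + 85))*(-81) = (-8/(60 + 85))*(-81) = (-8/145)*(-81) = ((1/145)*(-8))*(-81) = -8/145*(-81) = 648/145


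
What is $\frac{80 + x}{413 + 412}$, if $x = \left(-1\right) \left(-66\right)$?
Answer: $\frac{146}{825} \approx 0.17697$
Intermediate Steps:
$x = 66$
$\frac{80 + x}{413 + 412} = \frac{80 + 66}{413 + 412} = \frac{146}{825}$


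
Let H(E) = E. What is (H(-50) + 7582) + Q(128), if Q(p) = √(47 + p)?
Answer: 7532 + 5*√7 ≈ 7545.2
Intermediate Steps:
(H(-50) + 7582) + Q(128) = (-50 + 7582) + √(47 + 128) = 7532 + √175 = 7532 + 5*√7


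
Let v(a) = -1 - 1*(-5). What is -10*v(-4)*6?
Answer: -240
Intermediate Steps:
v(a) = 4 (v(a) = -1 + 5 = 4)
-10*v(-4)*6 = -10*4*6 = -40*6 = -240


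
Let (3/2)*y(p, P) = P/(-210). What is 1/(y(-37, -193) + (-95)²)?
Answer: 315/2843068 ≈ 0.00011080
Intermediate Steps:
y(p, P) = -P/315 (y(p, P) = 2*(P/(-210))/3 = 2*(P*(-1/210))/3 = 2*(-P/210)/3 = -P/315)
1/(y(-37, -193) + (-95)²) = 1/(-1/315*(-193) + (-95)²) = 1/(193/315 + 9025) = 1/(2843068/315) = 315/2843068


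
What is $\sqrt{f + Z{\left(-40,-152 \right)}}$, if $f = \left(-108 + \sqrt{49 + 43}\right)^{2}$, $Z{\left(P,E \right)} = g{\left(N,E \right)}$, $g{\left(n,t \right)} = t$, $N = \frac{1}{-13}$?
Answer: $2 \sqrt{2901 - 108 \sqrt{23}} \approx 97.633$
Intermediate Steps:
$N = - \frac{1}{13} \approx -0.076923$
$Z{\left(P,E \right)} = E$
$f = \left(-108 + 2 \sqrt{23}\right)^{2}$ ($f = \left(-108 + \sqrt{92}\right)^{2} = \left(-108 + 2 \sqrt{23}\right)^{2} \approx 9684.2$)
$\sqrt{f + Z{\left(-40,-152 \right)}} = \sqrt{\left(11756 - 432 \sqrt{23}\right) - 152} = \sqrt{11604 - 432 \sqrt{23}}$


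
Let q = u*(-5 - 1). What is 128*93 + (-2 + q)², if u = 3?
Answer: 12304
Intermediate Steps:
q = -18 (q = 3*(-5 - 1) = 3*(-6) = -18)
128*93 + (-2 + q)² = 128*93 + (-2 - 18)² = 11904 + (-20)² = 11904 + 400 = 12304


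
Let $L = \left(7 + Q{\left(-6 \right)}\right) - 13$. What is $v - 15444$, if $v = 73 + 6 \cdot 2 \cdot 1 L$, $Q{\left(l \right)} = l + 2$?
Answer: $-15491$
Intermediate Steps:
$Q{\left(l \right)} = 2 + l$
$L = -10$ ($L = \left(7 + \left(2 - 6\right)\right) - 13 = \left(7 - 4\right) - 13 = 3 - 13 = -10$)
$v = -47$ ($v = 73 + 6 \cdot 2 \cdot 1 \left(-10\right) = 73 + 12 \cdot 1 \left(-10\right) = 73 + 12 \left(-10\right) = 73 - 120 = -47$)
$v - 15444 = -47 - 15444 = -15491$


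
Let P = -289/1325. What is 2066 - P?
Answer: 2737739/1325 ≈ 2066.2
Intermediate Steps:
P = -289/1325 (P = -289*1/1325 = -289/1325 ≈ -0.21811)
2066 - P = 2066 - 1*(-289/1325) = 2066 + 289/1325 = 2737739/1325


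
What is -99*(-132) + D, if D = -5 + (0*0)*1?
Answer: 13063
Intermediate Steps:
D = -5 (D = -5 + 0*1 = -5 + 0 = -5)
-99*(-132) + D = -99*(-132) - 5 = 13068 - 5 = 13063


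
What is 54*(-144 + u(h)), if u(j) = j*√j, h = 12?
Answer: -7776 + 1296*√3 ≈ -5531.3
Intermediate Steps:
u(j) = j^(3/2)
54*(-144 + u(h)) = 54*(-144 + 12^(3/2)) = 54*(-144 + 24*√3) = -7776 + 1296*√3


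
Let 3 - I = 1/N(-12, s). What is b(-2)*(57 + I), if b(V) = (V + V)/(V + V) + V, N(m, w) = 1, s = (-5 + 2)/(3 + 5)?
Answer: -59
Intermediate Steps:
s = -3/8 ≈ -0.37500
b(V) = 1 + V (b(V) = (2*V)/((2*V)) + V = (2*V)*(1/(2*V)) + V = 1 + V)
I = 2 (I = 3 - 1/1 = 3 - 1*1 = 3 - 1 = 2)
b(-2)*(57 + I) = (1 - 2)*(57 + 2) = -1*59 = -59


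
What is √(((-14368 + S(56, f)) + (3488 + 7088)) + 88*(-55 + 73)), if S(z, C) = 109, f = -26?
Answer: I*√2099 ≈ 45.815*I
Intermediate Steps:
√(((-14368 + S(56, f)) + (3488 + 7088)) + 88*(-55 + 73)) = √(((-14368 + 109) + (3488 + 7088)) + 88*(-55 + 73)) = √((-14259 + 10576) + 88*18) = √(-3683 + 1584) = √(-2099) = I*√2099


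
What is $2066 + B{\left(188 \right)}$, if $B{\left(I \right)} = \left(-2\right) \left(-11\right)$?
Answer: $2088$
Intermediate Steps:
$B{\left(I \right)} = 22$
$2066 + B{\left(188 \right)} = 2066 + 22 = 2088$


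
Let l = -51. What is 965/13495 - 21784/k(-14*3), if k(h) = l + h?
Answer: 58812965/251007 ≈ 234.31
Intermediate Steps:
k(h) = -51 + h
965/13495 - 21784/k(-14*3) = 965/13495 - 21784/(-51 - 14*3) = 965*(1/13495) - 21784/(-51 - 42) = 193/2699 - 21784/(-93) = 193/2699 - 21784*(-1/93) = 193/2699 + 21784/93 = 58812965/251007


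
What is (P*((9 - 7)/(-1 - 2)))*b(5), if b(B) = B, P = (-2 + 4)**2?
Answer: -40/3 ≈ -13.333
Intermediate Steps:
P = 4 (P = 2**2 = 4)
(P*((9 - 7)/(-1 - 2)))*b(5) = (4*((9 - 7)/(-1 - 2)))*5 = (4*(2/(-3)))*5 = (4*(2*(-1/3)))*5 = (4*(-2/3))*5 = -8/3*5 = -40/3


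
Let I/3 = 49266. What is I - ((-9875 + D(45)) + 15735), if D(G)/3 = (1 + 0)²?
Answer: 141935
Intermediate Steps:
D(G) = 3 (D(G) = 3*(1 + 0)² = 3*1² = 3*1 = 3)
I = 147798 (I = 3*49266 = 147798)
I - ((-9875 + D(45)) + 15735) = 147798 - ((-9875 + 3) + 15735) = 147798 - (-9872 + 15735) = 147798 - 1*5863 = 147798 - 5863 = 141935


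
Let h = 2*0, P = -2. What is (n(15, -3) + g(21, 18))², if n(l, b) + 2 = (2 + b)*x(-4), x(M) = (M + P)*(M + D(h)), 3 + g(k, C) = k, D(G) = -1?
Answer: 196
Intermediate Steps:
h = 0
g(k, C) = -3 + k
x(M) = (-1 + M)*(-2 + M) (x(M) = (M - 2)*(M - 1) = (-2 + M)*(-1 + M) = (-1 + M)*(-2 + M))
n(l, b) = 58 + 30*b (n(l, b) = -2 + (2 + b)*(2 + (-4)² - 3*(-4)) = -2 + (2 + b)*(2 + 16 + 12) = -2 + (2 + b)*30 = -2 + (60 + 30*b) = 58 + 30*b)
(n(15, -3) + g(21, 18))² = ((58 + 30*(-3)) + (-3 + 21))² = ((58 - 90) + 18)² = (-32 + 18)² = (-14)² = 196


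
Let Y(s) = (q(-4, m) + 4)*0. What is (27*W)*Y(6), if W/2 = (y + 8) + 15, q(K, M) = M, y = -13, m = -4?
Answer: 0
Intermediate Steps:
Y(s) = 0 (Y(s) = (-4 + 4)*0 = 0*0 = 0)
W = 20 (W = 2*((-13 + 8) + 15) = 2*(-5 + 15) = 2*10 = 20)
(27*W)*Y(6) = (27*20)*0 = 540*0 = 0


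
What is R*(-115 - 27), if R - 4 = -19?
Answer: 2130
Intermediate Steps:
R = -15 (R = 4 - 19 = -15)
R*(-115 - 27) = -15*(-115 - 27) = -15*(-142) = 2130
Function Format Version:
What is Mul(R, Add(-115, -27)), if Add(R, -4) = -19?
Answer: 2130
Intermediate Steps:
R = -15 (R = Add(4, -19) = -15)
Mul(R, Add(-115, -27)) = Mul(-15, Add(-115, -27)) = Mul(-15, -142) = 2130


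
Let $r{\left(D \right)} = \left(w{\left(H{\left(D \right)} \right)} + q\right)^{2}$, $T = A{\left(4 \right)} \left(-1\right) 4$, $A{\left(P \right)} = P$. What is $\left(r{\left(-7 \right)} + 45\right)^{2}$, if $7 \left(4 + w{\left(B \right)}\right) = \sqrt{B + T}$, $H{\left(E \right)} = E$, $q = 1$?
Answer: $\frac{6839557}{2401} - \frac{31476 i \sqrt{23}}{343} \approx 2848.6 - 440.1 i$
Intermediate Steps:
$T = -16$ ($T = 4 \left(-1\right) 4 = \left(-4\right) 4 = -16$)
$w{\left(B \right)} = -4 + \frac{\sqrt{-16 + B}}{7}$ ($w{\left(B \right)} = -4 + \frac{\sqrt{B - 16}}{7} = -4 + \frac{\sqrt{-16 + B}}{7}$)
$r{\left(D \right)} = \left(-3 + \frac{\sqrt{-16 + D}}{7}\right)^{2}$ ($r{\left(D \right)} = \left(\left(-4 + \frac{\sqrt{-16 + D}}{7}\right) + 1\right)^{2} = \left(-3 + \frac{\sqrt{-16 + D}}{7}\right)^{2}$)
$\left(r{\left(-7 \right)} + 45\right)^{2} = \left(\frac{\left(-21 + \sqrt{-16 - 7}\right)^{2}}{49} + 45\right)^{2} = \left(\frac{\left(-21 + \sqrt{-23}\right)^{2}}{49} + 45\right)^{2} = \left(\frac{\left(-21 + i \sqrt{23}\right)^{2}}{49} + 45\right)^{2} = \left(45 + \frac{\left(-21 + i \sqrt{23}\right)^{2}}{49}\right)^{2}$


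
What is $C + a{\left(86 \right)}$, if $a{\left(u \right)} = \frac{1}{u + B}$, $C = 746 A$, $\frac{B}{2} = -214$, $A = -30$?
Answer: $- \frac{7653961}{342} \approx -22380.0$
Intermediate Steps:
$B = -428$ ($B = 2 \left(-214\right) = -428$)
$C = -22380$ ($C = 746 \left(-30\right) = -22380$)
$a{\left(u \right)} = \frac{1}{-428 + u}$ ($a{\left(u \right)} = \frac{1}{u - 428} = \frac{1}{-428 + u}$)
$C + a{\left(86 \right)} = -22380 + \frac{1}{-428 + 86} = -22380 + \frac{1}{-342} = -22380 - \frac{1}{342} = - \frac{7653961}{342}$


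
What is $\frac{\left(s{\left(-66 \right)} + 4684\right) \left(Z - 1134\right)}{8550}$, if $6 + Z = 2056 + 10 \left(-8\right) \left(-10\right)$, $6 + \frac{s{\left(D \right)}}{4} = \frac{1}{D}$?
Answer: $\frac{3998228}{4275} \approx 935.26$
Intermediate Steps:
$s{\left(D \right)} = -24 + \frac{4}{D}$
$Z = 2850$ ($Z = -6 + \left(2056 + 10 \left(-8\right) \left(-10\right)\right) = -6 + \left(2056 - -800\right) = -6 + \left(2056 + 800\right) = -6 + 2856 = 2850$)
$\frac{\left(s{\left(-66 \right)} + 4684\right) \left(Z - 1134\right)}{8550} = \frac{\left(\left(-24 + \frac{4}{-66}\right) + 4684\right) \left(2850 - 1134\right)}{8550} = \left(\left(-24 + 4 \left(- \frac{1}{66}\right)\right) + 4684\right) 1716 \cdot \frac{1}{8550} = \left(\left(-24 - \frac{2}{33}\right) + 4684\right) 1716 \cdot \frac{1}{8550} = \left(- \frac{794}{33} + 4684\right) 1716 \cdot \frac{1}{8550} = \frac{153778}{33} \cdot 1716 \cdot \frac{1}{8550} = 7996456 \cdot \frac{1}{8550} = \frac{3998228}{4275}$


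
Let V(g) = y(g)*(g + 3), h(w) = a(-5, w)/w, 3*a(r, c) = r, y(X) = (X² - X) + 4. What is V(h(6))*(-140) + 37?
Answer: -2365919/1458 ≈ -1622.7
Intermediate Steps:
y(X) = 4 + X² - X
a(r, c) = r/3
h(w) = -5/(3*w) (h(w) = ((⅓)*(-5))/w = -5/(3*w))
V(g) = (3 + g)*(4 + g² - g) (V(g) = (4 + g² - g)*(g + 3) = (4 + g² - g)*(3 + g) = (3 + g)*(4 + g² - g))
V(h(6))*(-140) + 37 = ((3 - 5/3/6)*(4 + (-5/3/6)² - (-5)/(3*6)))*(-140) + 37 = ((3 - 5/3*⅙)*(4 + (-5/3*⅙)² - (-5)/(3*6)))*(-140) + 37 = ((3 - 5/18)*(4 + (-5/18)² - 1*(-5/18)))*(-140) + 37 = (49*(4 + 25/324 + 5/18)/18)*(-140) + 37 = ((49/18)*(1411/324))*(-140) + 37 = (69139/5832)*(-140) + 37 = -2419865/1458 + 37 = -2365919/1458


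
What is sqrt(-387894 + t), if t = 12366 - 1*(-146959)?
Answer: 11*I*sqrt(1889) ≈ 478.09*I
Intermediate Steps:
t = 159325 (t = 12366 + 146959 = 159325)
sqrt(-387894 + t) = sqrt(-387894 + 159325) = sqrt(-228569) = 11*I*sqrt(1889)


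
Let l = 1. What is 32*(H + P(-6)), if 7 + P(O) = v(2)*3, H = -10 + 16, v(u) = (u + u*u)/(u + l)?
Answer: 160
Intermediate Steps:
v(u) = (u + u²)/(1 + u) (v(u) = (u + u*u)/(u + 1) = (u + u²)/(1 + u))
H = 6
P(O) = -1 (P(O) = -7 + 2*3 = -7 + 6 = -1)
32*(H + P(-6)) = 32*(6 - 1) = 32*5 = 160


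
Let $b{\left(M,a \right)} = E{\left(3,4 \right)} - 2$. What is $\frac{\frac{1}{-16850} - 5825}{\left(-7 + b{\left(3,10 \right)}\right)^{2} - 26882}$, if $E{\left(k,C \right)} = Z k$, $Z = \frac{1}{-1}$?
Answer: $\frac{98151251}{450535300} \approx 0.21785$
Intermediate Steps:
$Z = -1$
$E{\left(k,C \right)} = - k$
$b{\left(M,a \right)} = -5$ ($b{\left(M,a \right)} = \left(-1\right) 3 - 2 = -3 - 2 = -5$)
$\frac{\frac{1}{-16850} - 5825}{\left(-7 + b{\left(3,10 \right)}\right)^{2} - 26882} = \frac{\frac{1}{-16850} - 5825}{\left(-7 - 5\right)^{2} - 26882} = \frac{- \frac{1}{16850} - 5825}{\left(-12\right)^{2} - 26882} = - \frac{98151251}{16850 \left(144 - 26882\right)} = - \frac{98151251}{16850 \left(-26738\right)} = \left(- \frac{98151251}{16850}\right) \left(- \frac{1}{26738}\right) = \frac{98151251}{450535300}$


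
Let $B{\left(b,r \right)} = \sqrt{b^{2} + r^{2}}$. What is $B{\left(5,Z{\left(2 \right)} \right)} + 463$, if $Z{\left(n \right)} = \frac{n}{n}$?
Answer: $463 + \sqrt{26} \approx 468.1$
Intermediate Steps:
$Z{\left(n \right)} = 1$
$B{\left(5,Z{\left(2 \right)} \right)} + 463 = \sqrt{5^{2} + 1^{2}} + 463 = \sqrt{25 + 1} + 463 = \sqrt{26} + 463 = 463 + \sqrt{26}$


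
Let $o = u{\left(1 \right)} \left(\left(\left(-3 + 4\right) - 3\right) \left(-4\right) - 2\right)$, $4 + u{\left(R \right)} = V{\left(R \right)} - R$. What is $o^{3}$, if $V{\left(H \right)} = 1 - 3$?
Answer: $-74088$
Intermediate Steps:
$V{\left(H \right)} = -2$ ($V{\left(H \right)} = 1 - 3 = -2$)
$u{\left(R \right)} = -6 - R$ ($u{\left(R \right)} = -4 - \left(2 + R\right) = -6 - R$)
$o = -42$ ($o = \left(-6 - 1\right) \left(\left(\left(-3 + 4\right) - 3\right) \left(-4\right) - 2\right) = \left(-6 - 1\right) \left(\left(1 - 3\right) \left(-4\right) - 2\right) = - 7 \left(\left(-2\right) \left(-4\right) - 2\right) = - 7 \left(8 - 2\right) = \left(-7\right) 6 = -42$)
$o^{3} = \left(-42\right)^{3} = -74088$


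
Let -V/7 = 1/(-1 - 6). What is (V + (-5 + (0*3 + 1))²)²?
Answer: 289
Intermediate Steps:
V = 1 (V = -7/(-1 - 6) = -7/(-7) = -7*(-⅐) = 1)
(V + (-5 + (0*3 + 1))²)² = (1 + (-5 + (0*3 + 1))²)² = (1 + (-5 + (0 + 1))²)² = (1 + (-5 + 1)²)² = (1 + (-4)²)² = (1 + 16)² = 17² = 289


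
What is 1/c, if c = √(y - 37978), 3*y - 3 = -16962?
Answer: -I*√43631/43631 ≈ -0.0047874*I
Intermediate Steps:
y = -5653 (y = 1 + (⅓)*(-16962) = 1 - 5654 = -5653)
c = I*√43631 (c = √(-5653 - 37978) = √(-43631) = I*√43631 ≈ 208.88*I)
1/c = 1/(I*√43631) = -I*√43631/43631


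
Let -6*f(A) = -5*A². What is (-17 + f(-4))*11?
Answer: -121/3 ≈ -40.333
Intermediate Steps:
f(A) = 5*A²/6 (f(A) = -(-5)*A²/6 = 5*A²/6)
(-17 + f(-4))*11 = (-17 + (⅚)*(-4)²)*11 = (-17 + (⅚)*16)*11 = (-17 + 40/3)*11 = -11/3*11 = -121/3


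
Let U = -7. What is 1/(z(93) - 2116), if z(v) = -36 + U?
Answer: -1/2159 ≈ -0.00046318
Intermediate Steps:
z(v) = -43 (z(v) = -36 - 7 = -43)
1/(z(93) - 2116) = 1/(-43 - 2116) = 1/(-2159) = -1/2159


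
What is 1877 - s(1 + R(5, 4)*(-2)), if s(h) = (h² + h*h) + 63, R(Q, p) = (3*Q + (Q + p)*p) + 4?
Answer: -21948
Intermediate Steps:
R(Q, p) = 4 + 3*Q + p*(Q + p) (R(Q, p) = (3*Q + p*(Q + p)) + 4 = 4 + 3*Q + p*(Q + p))
s(h) = 63 + 2*h² (s(h) = (h² + h²) + 63 = 2*h² + 63 = 63 + 2*h²)
1877 - s(1 + R(5, 4)*(-2)) = 1877 - (63 + 2*(1 + (4 + 4² + 3*5 + 5*4)*(-2))²) = 1877 - (63 + 2*(1 + (4 + 16 + 15 + 20)*(-2))²) = 1877 - (63 + 2*(1 + 55*(-2))²) = 1877 - (63 + 2*(1 - 110)²) = 1877 - (63 + 2*(-109)²) = 1877 - (63 + 2*11881) = 1877 - (63 + 23762) = 1877 - 1*23825 = 1877 - 23825 = -21948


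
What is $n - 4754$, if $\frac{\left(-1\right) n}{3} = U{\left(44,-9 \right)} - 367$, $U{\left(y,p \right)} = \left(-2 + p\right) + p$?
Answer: $-3593$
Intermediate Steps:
$U{\left(y,p \right)} = -2 + 2 p$
$n = 1161$ ($n = - 3 \left(\left(-2 + 2 \left(-9\right)\right) - 367\right) = - 3 \left(\left(-2 - 18\right) - 367\right) = - 3 \left(-20 - 367\right) = \left(-3\right) \left(-387\right) = 1161$)
$n - 4754 = 1161 - 4754 = -3593$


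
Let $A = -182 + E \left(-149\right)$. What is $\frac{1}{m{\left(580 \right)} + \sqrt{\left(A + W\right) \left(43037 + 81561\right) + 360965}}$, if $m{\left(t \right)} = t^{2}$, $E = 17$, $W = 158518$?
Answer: $\frac{336400}{93751856841} - \frac{\sqrt{19413103159}}{93751856841} \approx 2.102 \cdot 10^{-6}$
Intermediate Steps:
$A = -2715$ ($A = -182 + 17 \left(-149\right) = -182 - 2533 = -2715$)
$\frac{1}{m{\left(580 \right)} + \sqrt{\left(A + W\right) \left(43037 + 81561\right) + 360965}} = \frac{1}{580^{2} + \sqrt{\left(-2715 + 158518\right) \left(43037 + 81561\right) + 360965}} = \frac{1}{336400 + \sqrt{155803 \cdot 124598 + 360965}} = \frac{1}{336400 + \sqrt{19412742194 + 360965}} = \frac{1}{336400 + \sqrt{19413103159}}$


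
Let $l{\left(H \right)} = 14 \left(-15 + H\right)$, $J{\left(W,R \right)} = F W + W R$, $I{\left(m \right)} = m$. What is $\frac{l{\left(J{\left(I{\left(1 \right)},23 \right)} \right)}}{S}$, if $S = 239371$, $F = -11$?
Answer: $- \frac{42}{239371} \approx -0.00017546$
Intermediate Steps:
$J{\left(W,R \right)} = - 11 W + R W$ ($J{\left(W,R \right)} = - 11 W + W R = - 11 W + R W$)
$l{\left(H \right)} = -210 + 14 H$
$\frac{l{\left(J{\left(I{\left(1 \right)},23 \right)} \right)}}{S} = \frac{-210 + 14 \cdot 1 \left(-11 + 23\right)}{239371} = \left(-210 + 14 \cdot 1 \cdot 12\right) \frac{1}{239371} = \left(-210 + 14 \cdot 12\right) \frac{1}{239371} = \left(-210 + 168\right) \frac{1}{239371} = \left(-42\right) \frac{1}{239371} = - \frac{42}{239371}$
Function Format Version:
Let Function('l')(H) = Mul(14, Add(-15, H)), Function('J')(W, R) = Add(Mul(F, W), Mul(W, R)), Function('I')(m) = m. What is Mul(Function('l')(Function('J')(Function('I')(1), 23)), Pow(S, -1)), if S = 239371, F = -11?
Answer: Rational(-42, 239371) ≈ -0.00017546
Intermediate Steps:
Function('J')(W, R) = Add(Mul(-11, W), Mul(R, W)) (Function('J')(W, R) = Add(Mul(-11, W), Mul(W, R)) = Add(Mul(-11, W), Mul(R, W)))
Function('l')(H) = Add(-210, Mul(14, H))
Mul(Function('l')(Function('J')(Function('I')(1), 23)), Pow(S, -1)) = Mul(Add(-210, Mul(14, Mul(1, Add(-11, 23)))), Pow(239371, -1)) = Mul(Add(-210, Mul(14, Mul(1, 12))), Rational(1, 239371)) = Mul(Add(-210, Mul(14, 12)), Rational(1, 239371)) = Mul(Add(-210, 168), Rational(1, 239371)) = Mul(-42, Rational(1, 239371)) = Rational(-42, 239371)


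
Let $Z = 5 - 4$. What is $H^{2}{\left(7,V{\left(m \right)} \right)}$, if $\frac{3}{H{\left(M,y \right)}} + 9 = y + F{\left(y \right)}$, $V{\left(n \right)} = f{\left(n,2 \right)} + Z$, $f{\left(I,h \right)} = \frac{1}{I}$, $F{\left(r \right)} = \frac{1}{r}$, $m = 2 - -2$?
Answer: $\frac{3600}{19321} \approx 0.18633$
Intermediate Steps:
$m = 4$ ($m = 2 + 2 = 4$)
$Z = 1$
$V{\left(n \right)} = 1 + \frac{1}{n}$ ($V{\left(n \right)} = \frac{1}{n} + 1 = 1 + \frac{1}{n}$)
$H{\left(M,y \right)} = \frac{3}{-9 + y + \frac{1}{y}}$ ($H{\left(M,y \right)} = \frac{3}{-9 + \left(y + \frac{1}{y}\right)} = \frac{3}{-9 + y + \frac{1}{y}}$)
$H^{2}{\left(7,V{\left(m \right)} \right)} = \left(\frac{3 \frac{1 + 4}{4}}{1 + \frac{1 + 4}{4} \left(-9 + \frac{1 + 4}{4}\right)}\right)^{2} = \left(\frac{3 \cdot \frac{1}{4} \cdot 5}{1 + \frac{1}{4} \cdot 5 \left(-9 + \frac{1}{4} \cdot 5\right)}\right)^{2} = \left(3 \cdot \frac{5}{4} \frac{1}{1 + \frac{5 \left(-9 + \frac{5}{4}\right)}{4}}\right)^{2} = \left(3 \cdot \frac{5}{4} \frac{1}{1 + \frac{5}{4} \left(- \frac{31}{4}\right)}\right)^{2} = \left(3 \cdot \frac{5}{4} \frac{1}{1 - \frac{155}{16}}\right)^{2} = \left(3 \cdot \frac{5}{4} \frac{1}{- \frac{139}{16}}\right)^{2} = \left(3 \cdot \frac{5}{4} \left(- \frac{16}{139}\right)\right)^{2} = \left(- \frac{60}{139}\right)^{2} = \frac{3600}{19321}$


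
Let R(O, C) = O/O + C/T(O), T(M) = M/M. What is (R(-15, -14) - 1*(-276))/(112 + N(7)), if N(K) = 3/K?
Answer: 1841/787 ≈ 2.3393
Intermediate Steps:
T(M) = 1
R(O, C) = 1 + C (R(O, C) = O/O + C/1 = 1 + C*1 = 1 + C)
(R(-15, -14) - 1*(-276))/(112 + N(7)) = ((1 - 14) - 1*(-276))/(112 + 3/7) = (-13 + 276)/(112 + 3*(⅐)) = 263/(112 + 3/7) = 263/(787/7) = (7/787)*263 = 1841/787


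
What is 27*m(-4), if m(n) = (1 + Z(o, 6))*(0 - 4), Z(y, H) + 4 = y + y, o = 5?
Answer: -756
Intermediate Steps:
Z(y, H) = -4 + 2*y (Z(y, H) = -4 + (y + y) = -4 + 2*y)
m(n) = -28 (m(n) = (1 + (-4 + 2*5))*(0 - 4) = (1 + (-4 + 10))*(-4) = (1 + 6)*(-4) = 7*(-4) = -28)
27*m(-4) = 27*(-28) = -756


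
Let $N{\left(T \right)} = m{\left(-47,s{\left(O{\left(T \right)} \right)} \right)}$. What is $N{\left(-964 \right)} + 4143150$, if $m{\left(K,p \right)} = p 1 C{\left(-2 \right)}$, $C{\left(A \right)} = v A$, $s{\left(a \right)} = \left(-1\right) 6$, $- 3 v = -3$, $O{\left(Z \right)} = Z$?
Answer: $4143162$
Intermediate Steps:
$v = 1$ ($v = \left(- \frac{1}{3}\right) \left(-3\right) = 1$)
$s{\left(a \right)} = -6$
$C{\left(A \right)} = A$ ($C{\left(A \right)} = 1 A = A$)
$m{\left(K,p \right)} = - 2 p$ ($m{\left(K,p \right)} = p 1 \left(-2\right) = p \left(-2\right) = - 2 p$)
$N{\left(T \right)} = 12$ ($N{\left(T \right)} = \left(-2\right) \left(-6\right) = 12$)
$N{\left(-964 \right)} + 4143150 = 12 + 4143150 = 4143162$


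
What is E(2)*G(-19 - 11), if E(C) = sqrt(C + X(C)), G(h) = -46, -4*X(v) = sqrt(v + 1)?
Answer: -23*sqrt(8 - sqrt(3)) ≈ -57.583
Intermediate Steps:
X(v) = -sqrt(1 + v)/4 (X(v) = -sqrt(v + 1)/4 = -sqrt(1 + v)/4)
E(C) = sqrt(C - sqrt(1 + C)/4)
E(2)*G(-19 - 11) = (sqrt(-sqrt(1 + 2) + 4*2)/2)*(-46) = (sqrt(-sqrt(3) + 8)/2)*(-46) = (sqrt(8 - sqrt(3))/2)*(-46) = -23*sqrt(8 - sqrt(3))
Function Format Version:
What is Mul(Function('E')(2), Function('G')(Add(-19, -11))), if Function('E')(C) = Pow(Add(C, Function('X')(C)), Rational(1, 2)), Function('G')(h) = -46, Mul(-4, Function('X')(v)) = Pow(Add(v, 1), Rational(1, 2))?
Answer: Mul(-23, Pow(Add(8, Mul(-1, Pow(3, Rational(1, 2)))), Rational(1, 2))) ≈ -57.583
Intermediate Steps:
Function('X')(v) = Mul(Rational(-1, 4), Pow(Add(1, v), Rational(1, 2))) (Function('X')(v) = Mul(Rational(-1, 4), Pow(Add(v, 1), Rational(1, 2))) = Mul(Rational(-1, 4), Pow(Add(1, v), Rational(1, 2))))
Function('E')(C) = Pow(Add(C, Mul(Rational(-1, 4), Pow(Add(1, C), Rational(1, 2)))), Rational(1, 2))
Mul(Function('E')(2), Function('G')(Add(-19, -11))) = Mul(Mul(Rational(1, 2), Pow(Add(Mul(-1, Pow(Add(1, 2), Rational(1, 2))), Mul(4, 2)), Rational(1, 2))), -46) = Mul(Mul(Rational(1, 2), Pow(Add(Mul(-1, Pow(3, Rational(1, 2))), 8), Rational(1, 2))), -46) = Mul(Mul(Rational(1, 2), Pow(Add(8, Mul(-1, Pow(3, Rational(1, 2)))), Rational(1, 2))), -46) = Mul(-23, Pow(Add(8, Mul(-1, Pow(3, Rational(1, 2)))), Rational(1, 2)))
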